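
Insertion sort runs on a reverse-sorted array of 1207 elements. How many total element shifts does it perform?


Sum of shifts = 1 + 2 + 3 + ... + 1206
= 1207 * 1206 / 2
= 1455642 / 2
= 727821


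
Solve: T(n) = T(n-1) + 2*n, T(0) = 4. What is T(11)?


Expanding the recurrence:
T(11) = T(10) + 2*11
       = T(9) + 2*10 + 2*11
       ...
       = T(0) + 2*(1 + 2 + ... + 11)
       = 4 + 2 * 11*12/2
       = 4 + 2 * 66
       = 4 + 132 = 136


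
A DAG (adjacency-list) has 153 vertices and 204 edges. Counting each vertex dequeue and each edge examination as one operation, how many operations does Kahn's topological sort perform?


V = 153 (vertex processing)
E = 204 (edge processing)
V + E = 153 + 204 = 357


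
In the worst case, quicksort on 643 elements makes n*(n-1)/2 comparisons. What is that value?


Sum of comparisons per partition:
642 + 641 + ... + 1 + 0
= 643 * (643 - 1) / 2
= 643 * 642 / 2
= 206403


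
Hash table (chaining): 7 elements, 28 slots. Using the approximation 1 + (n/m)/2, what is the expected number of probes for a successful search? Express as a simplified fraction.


Computing expected probes:
alpha = 7/28
= 1 + alpha/2
= 1 + 7/(2*28)
= (2*28 + 7) / (2*28)
= 63/56 = 9/8


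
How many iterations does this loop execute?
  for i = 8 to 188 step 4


The loop variable i takes values starting at 8 and increments by 4 each iteration.
Sequence: i = 8, 12, 16, 20, 24, 28, 32, 36, 40, ...
The upper bound 188 is inclusive, so the count is floor((last - first) / step) + 1:
floor((188 - 8) / 4) + 1 = floor(180/4) + 1 = 45 + 1 = 46


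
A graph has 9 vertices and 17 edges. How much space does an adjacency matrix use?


Adjacency matrix: V x V grid of entries
Space = V^2 = 9^2 = 9 * 9 = 81


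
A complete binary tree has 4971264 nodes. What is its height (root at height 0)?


In a complete binary tree, level k holds nodes 2^k .. 2^(k+1)-1 (1-indexed).
Height = floor(log2(n)) = floor(log2(4971264)) = 22
Check: 2^22 = 4194304 <= 4971264 < 8388608 = 2^23


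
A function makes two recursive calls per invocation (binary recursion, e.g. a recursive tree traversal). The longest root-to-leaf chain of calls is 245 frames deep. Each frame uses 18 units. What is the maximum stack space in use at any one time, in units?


Binary recursion: the two calls run one after the other, so only one root-to-leaf chain of frames is on the stack at a time.
Maximum depth (longest chain) = 245 frames
Each frame = 18 units
Max stack space = 245 * 18 = 4410


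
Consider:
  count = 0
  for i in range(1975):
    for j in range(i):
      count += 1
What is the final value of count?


For each i, the inner loop runs i times:
  i=0: inner runs 0 times
  i=1: inner runs 1 time
  i=2: inner runs 2 times
  i=3: inner runs 3 times
  i=4: inner runs 4 times
  i=5: inner runs 5 times
  i=6: inner runs 6 times
  i=7: inner runs 7 times
  ...
Total = 0 + 1 + 2 + ... + 1974 = 1975*(1975-1)/2 = 1949325


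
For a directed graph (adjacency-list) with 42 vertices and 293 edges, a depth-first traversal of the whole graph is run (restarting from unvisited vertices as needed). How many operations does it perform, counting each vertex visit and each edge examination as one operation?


A full DFS traversal visits each vertex once and examines each edge once.
V = 42
E = 293
Sum = 42 + 293 = 335


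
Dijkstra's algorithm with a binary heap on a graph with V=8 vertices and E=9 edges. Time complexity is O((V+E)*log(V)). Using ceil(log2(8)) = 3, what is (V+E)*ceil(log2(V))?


Dijkstra with a binary heap: each vertex is extracted once, each edge may relax once.
Each heap operation costs O(log V).
V + E = 8 + 9 = 17
ceil(log2(8)) = 3 (since 2^2 = 4 < 8 <= 8 = 2^3)
Total heap work = (V+E) * ceil(log2(V)) = 17 * 3 = 51


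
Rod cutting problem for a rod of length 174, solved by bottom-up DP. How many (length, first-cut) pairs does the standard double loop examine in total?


For each subproblem length i = 1..174, the inner loop considers i possible first cuts.
Total = 1 + 2 + ... + 174
= 174*(174+1)/2
= 174*175/2 = 15225


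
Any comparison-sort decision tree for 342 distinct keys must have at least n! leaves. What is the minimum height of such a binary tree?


A binary decision tree of height h has at most 2^h leaves and needs at least n! of them, so h >= ceil(log2(n!)).
342! is far too large to multiply out, so use Stirling's series:
  ln(n!) ~ n ln n - n + (1/2) ln(2 pi n) + 1/(12n)  (error below 1/(360 n^3), negligible here)
  ln(342) = 5.8348107
  n ln n = 342 * 5.8348107 = 1995.5053
  (1/2) ln(2 pi * 342) = (1/2) ln(2148.8494) = 3.8363
  1/(12*342) = 0.0002
  ln(342!) ~ 1995.5053 - 342 + 3.8363 + 0.0002 = 1657.3418
Convert to base 2: log2(342!) = 1657.3418 / ln 2 = 1657.3418 / 0.69314718 = 2391.0388
ceil(2391.0388) = 2392


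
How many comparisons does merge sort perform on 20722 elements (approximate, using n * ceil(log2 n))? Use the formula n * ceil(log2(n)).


Recursion depth: ceil(log2(20722)) = 15
Each recursion level merges n = 20722 elements
Total = 20722 * 15 = 310830


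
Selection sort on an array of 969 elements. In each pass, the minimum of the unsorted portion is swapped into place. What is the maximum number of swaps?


Selection sort performs one swap per pass:
  Pass 1: find min in positions 0 to 968, swap with position 0
  Pass 2: find min in positions 1 to 968, swap with position 1
  Pass 3: find min in positions 2 to 968, swap with position 2
  Pass 4: find min in positions 3 to 968, swap with position 3
  Pass 5: find min in positions 4 to 968, swap with position 4
  ... (963 more passes)
Total passes (and swaps) = n - 1 = 969 - 1 = 968


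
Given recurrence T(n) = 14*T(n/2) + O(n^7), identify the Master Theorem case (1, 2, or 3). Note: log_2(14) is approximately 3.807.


Master Theorem parameters: a=14, b=2, c=7
log_b(a) = 3.807
Compare b^c with a: 2^7 = 128 > 14, so c > log_b(a).
Comparing c=7 vs log_b(a)=3.807:
7 > 3.807 => Case 3
Result: T(n) = O(n^7)
Master Theorem case = 3


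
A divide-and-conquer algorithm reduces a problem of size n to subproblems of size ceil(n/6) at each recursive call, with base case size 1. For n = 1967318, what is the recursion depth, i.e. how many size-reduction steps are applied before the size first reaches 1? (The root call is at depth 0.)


Each step divides the size by 6 (rounding up); after k steps the size is ceil(n/6^k), which equals 1 exactly when 6^k >= n.
So the depth is the smallest k with 6^k >= 1967318, i.e. ceil(log_6(1967318)).
6^8 = 1679616 < 1967318 <= 10077696 = 6^9
Recursion depth = 9


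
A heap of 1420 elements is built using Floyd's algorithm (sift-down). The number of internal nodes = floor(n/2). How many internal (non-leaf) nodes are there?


Leaf nodes occupy roughly half the array.
Sift-down is called for each internal node, starting from the last one.
Internal nodes = floor(n/2) = floor(1420/2) = 710


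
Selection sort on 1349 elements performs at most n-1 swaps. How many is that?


Each of the 1348 passes places one element in its final position.
Pass 1: swap minimum into position 0
Pass 2: swap minimum of remaining into position 1
...
Pass 1348: last two elements, one swap
Maximum swaps = 1349 - 1 = 1348


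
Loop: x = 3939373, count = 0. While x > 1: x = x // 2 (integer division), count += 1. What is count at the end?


The variable x halves each step:
x = 3939373 -> 1969686 -> 984843 -> 492421 -> 246210 -> 123105 -> 61552 -> 30776 -> 15388 -> 7694 -> 3847 -> 1923 -> 961 -> 480 -> 240 -> 120 -> 60 -> 30 -> 15 -> 7 -> 3 -> 1
Number of halvings = floor(log2(3939373)) = 21


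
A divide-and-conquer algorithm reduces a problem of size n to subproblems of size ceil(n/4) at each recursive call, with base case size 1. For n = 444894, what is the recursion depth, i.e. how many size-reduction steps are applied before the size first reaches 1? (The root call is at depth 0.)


Each step divides the size by 4 (rounding up); after k steps the size is ceil(n/4^k), which equals 1 exactly when 4^k >= n.
So the depth is the smallest k with 4^k >= 444894, i.e. ceil(log_4(444894)).
4^9 = 262144 < 444894 <= 1048576 = 4^10
Recursion depth = 10


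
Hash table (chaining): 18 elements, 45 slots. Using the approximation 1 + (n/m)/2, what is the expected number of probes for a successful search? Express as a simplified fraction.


Computing expected probes:
alpha = 18/45
= 1 + alpha/2
= 1 + 18/(2*45)
= (2*45 + 18) / (2*45)
= 108/90 = 6/5


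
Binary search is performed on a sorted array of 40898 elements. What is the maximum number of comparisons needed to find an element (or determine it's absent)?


Binary search halves the search space each comparison:
  Step 1: search space = 40898 -> 20449
  Step 2: search space = 20449 -> 10224
  Step 3: search space = 10224 -> 5112
  Step 4: search space = 5112 -> 2556
  Step 5: search space = 2556 -> 1278
  Step 6: search space = 1278 -> 639
  Step 7: search space = 639 -> 319
  Step 8: search space = 319 -> 159
  Step 9: search space = 159 -> 79
  Step 10: search space = 79 -> 39
  Step 11: search space = 39 -> 19
  Step 12: search space = 19 -> 9
  Step 13: search space = 9 -> 4
  Step 14: search space = 4 -> 2
  Step 15: search space = 2 -> 1
  Step 16: search space = 1 (final check)
Maximum comparisons = floor(log2(40898)) + 1 = 15 + 1 = 16


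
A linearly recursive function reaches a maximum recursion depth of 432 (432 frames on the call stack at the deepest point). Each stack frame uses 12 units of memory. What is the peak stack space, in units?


Maximum recursion depth = 432 frames
Memory per frame = 12 units
Total stack space = depth * frame_size
= 432 * 12 = 5184


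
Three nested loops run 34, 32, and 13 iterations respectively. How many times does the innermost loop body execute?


Loop 1 (outermost): 34 iterations
Loop 2 (middle): 32 iterations per outer
Loop 3 (innermost): 13 iterations per middle
Total = 34 * 32 * 13 = 14144


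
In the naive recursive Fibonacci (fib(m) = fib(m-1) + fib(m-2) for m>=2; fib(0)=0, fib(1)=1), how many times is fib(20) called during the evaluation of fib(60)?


Let N(m) = number of times fib(m) is called while evaluating fib(60).
N(60) = 1 (the initial call).
N(59) = 1 (only fib(60) calls it).
For 1 <= m <= 58: fib(m) is called by fib(m+1) and fib(m+2), so
  N(m) = N(m+1) + N(m+2).
fib(0) is called only by fib(2), so N(0) = N(2).
Walk down from m=60:
  N(60)=1, N(59)=1, N(58)=2, N(57)=3, N(56)=5, N(55)=8, N(54)=13, N(53)=21, N(52)=34, N(51)=55, N(50)=89, N(49)=144, N(48)=233, N(47)=377, N(46)=610, N(45)=987, N(44)=1597, N(43)=2584, N(42)=4181, N(41)=6765, N(40)=10946, N(39)=17711, N(38)=28657, N(37)=46368, N(36)=75025, N(35)=121393, N(34)=196418, N(33)=317811, N(32)=514229, N(31)=832040, N(30)=1346269, N(29)=2178309, N(28)=3524578, N(27)=5702887, N(26)=9227465, N(25)=14930352, N(24)=24157817, N(23)=39088169, N(22)=63245986, N(21)=102334155, N(20)=165580141
N(20) = 165580141


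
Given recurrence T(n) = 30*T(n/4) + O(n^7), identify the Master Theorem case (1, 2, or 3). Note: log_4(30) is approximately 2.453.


Master Theorem parameters: a=30, b=4, c=7
log_b(a) = 2.453
Compare b^c with a: 4^7 = 16384 > 30, so c > log_b(a).
Comparing c=7 vs log_b(a)=2.453:
7 > 2.453 => Case 3
Result: T(n) = O(n^7)
Master Theorem case = 3


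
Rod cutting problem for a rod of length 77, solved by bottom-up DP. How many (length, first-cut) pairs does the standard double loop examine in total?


For each subproblem length i = 1..77, the inner loop considers i possible first cuts.
Total = 1 + 2 + ... + 77
= 77*(77+1)/2
= 77*78/2 = 3003


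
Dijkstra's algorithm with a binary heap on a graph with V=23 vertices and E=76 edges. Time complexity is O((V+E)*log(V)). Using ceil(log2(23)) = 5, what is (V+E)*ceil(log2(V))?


Dijkstra with a binary heap: each vertex is extracted once, each edge may relax once.
Each heap operation costs O(log V).
V + E = 23 + 76 = 99
ceil(log2(23)) = 5 (since 2^4 = 16 < 23 <= 32 = 2^5)
Total heap work = (V+E) * ceil(log2(V)) = 99 * 5 = 495


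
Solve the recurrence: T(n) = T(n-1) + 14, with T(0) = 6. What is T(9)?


Unrolling the recurrence:
T(9) = T(8) + 14
       = T(7) + 14 + 14
       = T(6) + 14*3
       ...
       = T(0) + 14*9
       = 6 + 126 = 132


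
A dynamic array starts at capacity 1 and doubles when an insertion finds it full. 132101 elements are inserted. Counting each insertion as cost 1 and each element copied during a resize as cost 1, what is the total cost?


n = 132101
Insertion costs: 132101
Resizes copy 1, 2, 4, ... up to the largest power of 2 that is <= n-1 = 132100, i.e. 131072.
Copy costs = 1 + 2 + 4 + 8 + 16 + 32 + 64 + 128 + 256 + 512 + 1024 + 2048 + 4096 + 8192 + 16384 + 32768 + 65536 + 131072 = 262143
Total = 132101 + 262143 = 394244


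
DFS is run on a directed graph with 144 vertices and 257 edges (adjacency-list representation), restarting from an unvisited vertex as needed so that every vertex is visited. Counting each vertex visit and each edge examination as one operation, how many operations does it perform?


A full DFS traversal processes each vertex exactly once (push/pop on stack).
Each directed edge is examined once.
V = 144, E = 257
V + E = 401


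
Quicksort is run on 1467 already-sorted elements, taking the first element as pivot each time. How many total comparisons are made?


Sum of comparisons per partition:
1466 + 1465 + ... + 1 + 0
= 1467 * (1467 - 1) / 2
= 1467 * 1466 / 2
= 1075311


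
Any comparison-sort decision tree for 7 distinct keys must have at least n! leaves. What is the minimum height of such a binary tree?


A binary decision tree of height h has at most 2^h leaves and needs at least n! of them, so h >= ceil(log2(n!)).
Compute 7! as a running product:
  x2 = 2, x3 = 6, x4 = 24, x5 = 120
  x6 = 720, x7 = 5040
7! = 5040
Bracket between powers of 2:
  2^12 = 4096 < 5040 <= 8192 = 2^13
So ceil(log2(7!)) = 13


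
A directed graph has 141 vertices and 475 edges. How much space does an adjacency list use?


Adjacency list: one list head per vertex + one entry per edge
Vertex heads: 141
Edge entries: 475
Total = 141 + 475 = 616


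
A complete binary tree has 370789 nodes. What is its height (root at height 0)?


In a complete binary tree, level k holds nodes 2^k .. 2^(k+1)-1 (1-indexed).
Height = floor(log2(n)) = floor(log2(370789)) = 18
Check: 2^18 = 262144 <= 370789 < 524288 = 2^19


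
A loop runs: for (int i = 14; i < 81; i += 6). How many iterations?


Loop starts at i = 14, increments by 6, stops when i >= 81.
Number of iterations = ceil((81 - 14) / 6)
= ceil(67 / 6)
= 12


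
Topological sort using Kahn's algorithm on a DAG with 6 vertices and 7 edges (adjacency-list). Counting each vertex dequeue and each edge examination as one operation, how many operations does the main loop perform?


Kahn's algorithm:
  1. Compute in-degrees: O(V + E)
  2. Process queue: each vertex dequeued once (O(V))
     each edge examined once (O(E))
Total = V + E = 6 + 7 = 13


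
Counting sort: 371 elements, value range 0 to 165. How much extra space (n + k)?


n = 371 (output array)
k = 166 (count array for 166 distinct values)
Extra space = 371 + 166 = 537


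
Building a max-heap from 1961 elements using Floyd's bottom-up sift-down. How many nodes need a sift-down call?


In a heap of 1961 elements (0-indexed array):
  Last element index: 1960
  Parent of last element: floor((1960 - 1) / 2) = 979
  Internal nodes: indices 0 to 979
  Count = floor(1961/2) = 980


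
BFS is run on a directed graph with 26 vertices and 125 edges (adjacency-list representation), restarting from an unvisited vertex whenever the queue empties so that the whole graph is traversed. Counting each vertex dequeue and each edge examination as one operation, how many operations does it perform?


A full BFS traversal dequeues each vertex exactly once and examines each directed edge exactly once.
V = 26 (vertex processing cost)
E = 125 (edge examination cost)
Total operations proportional to V + E = 26 + 125 = 151


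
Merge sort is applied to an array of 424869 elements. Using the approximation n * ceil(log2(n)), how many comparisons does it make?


Merge sort divides the array into halves recursively.
Number of levels = ceil(log2(424869)) = 19
At each level, approximately n = 424869 comparisons are needed for merging.
Total comparisons ~ n * ceil(log2(n)) = 424869 * 19 = 8072511


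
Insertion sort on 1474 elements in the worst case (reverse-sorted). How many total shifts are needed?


In the worst case (reverse-sorted), each element shifts past all previous:
  Element 1: 1 shifts
  Element 2: 2 shifts
  Element 3: 3 shifts
  Element 4: 4 shifts
  Element 5: 5 shifts
  ...
  Element 1473: 1473 shifts
Total = 1 + 2 + ... + 1473
= 1474*(1474-1)/2 = 1085601


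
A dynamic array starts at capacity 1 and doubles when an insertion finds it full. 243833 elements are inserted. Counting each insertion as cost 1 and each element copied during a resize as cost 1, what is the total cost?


n = 243833
Insertion costs: 243833
Resizes copy 1, 2, 4, ... up to the largest power of 2 that is <= n-1 = 243832, i.e. 131072.
Copy costs = 1 + 2 + 4 + 8 + 16 + 32 + 64 + 128 + 256 + 512 + 1024 + 2048 + 4096 + 8192 + 16384 + 32768 + 65536 + 131072 = 262143
Total = 243833 + 262143 = 505976


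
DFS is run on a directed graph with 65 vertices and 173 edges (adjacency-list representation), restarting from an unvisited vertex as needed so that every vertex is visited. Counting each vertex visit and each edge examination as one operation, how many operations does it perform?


A full DFS traversal processes each vertex exactly once (push/pop on stack).
Each directed edge is examined once.
V = 65, E = 173
V + E = 238


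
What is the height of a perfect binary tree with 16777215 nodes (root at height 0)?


A perfect binary tree with 16777215 nodes:
  16777215 = 2^24 - 1
  Levels: 0, 1, ..., 23
  Height = 23


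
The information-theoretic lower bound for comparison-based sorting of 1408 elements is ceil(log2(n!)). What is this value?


A binary decision tree of height h has at most 2^h leaves and needs at least n! of them, so h >= ceil(log2(n!)).
1408! is far too large to multiply out, so use Stirling's series:
  ln(n!) ~ n ln n - n + (1/2) ln(2 pi n) + 1/(12n)  (error below 1/(360 n^3), negligible here)
  ln(1408) = 7.2499255
  n ln n = 1408 * 7.2499255 = 10207.8951
  (1/2) ln(2 pi * 1408) = (1/2) ln(8846.7249) = 4.5439
  1/(12*1408) = 0.0001
  ln(1408!) ~ 10207.8951 - 1408 + 4.5439 + 0.0001 = 8804.4391
Convert to base 2: log2(1408!) = 8804.4391 / ln 2 = 8804.4391 / 0.69314718 = 12702.1206
ceil(12702.1206) = 12703


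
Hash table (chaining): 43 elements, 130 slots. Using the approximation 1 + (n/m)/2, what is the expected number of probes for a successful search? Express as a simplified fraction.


Computing expected probes:
alpha = 43/130
= 1 + alpha/2
= 1 + 43/(2*130)
= (2*130 + 43) / (2*130)
= 303/260


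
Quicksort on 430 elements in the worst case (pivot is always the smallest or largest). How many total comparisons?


In the worst case, each partition step picks the worst pivot:
  Partition 1: 429 comparisons (n-1 elements to compare)
  Partition 2: 428 comparisons
  Partition 3: 427 comparisons
  Partition 4: 426 comparisons
  Partition 5: 425 comparisons
  ...
  Last partition: 0 comparisons
Total = (n-1) + (n-2) + ... + 1 + 0 = n*(n-1)/2
= 430*429/2 = 92235


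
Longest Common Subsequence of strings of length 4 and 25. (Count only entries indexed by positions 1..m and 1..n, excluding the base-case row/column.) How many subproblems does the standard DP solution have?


DP table indexed by positions in both strings.
First string: 4 positions
Second string: 25 positions
Total = 4 * 25 = 100


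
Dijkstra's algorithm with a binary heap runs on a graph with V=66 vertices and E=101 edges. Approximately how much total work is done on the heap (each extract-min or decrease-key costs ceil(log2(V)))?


Dijkstra with a binary heap: each vertex is extracted once, each edge may relax once.
Each heap operation costs O(log V).
V + E = 66 + 101 = 167
ceil(log2(66)) = 7 (since 2^6 = 64 < 66 <= 128 = 2^7)
Total heap work = (V+E) * ceil(log2(V)) = 167 * 7 = 1169


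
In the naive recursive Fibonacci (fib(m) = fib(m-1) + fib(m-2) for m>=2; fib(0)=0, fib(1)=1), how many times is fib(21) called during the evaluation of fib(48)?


Let N(m) = number of times fib(m) is called while evaluating fib(48).
N(48) = 1 (the initial call).
N(47) = 1 (only fib(48) calls it).
For 1 <= m <= 46: fib(m) is called by fib(m+1) and fib(m+2), so
  N(m) = N(m+1) + N(m+2).
fib(0) is called only by fib(2), so N(0) = N(2).
Walk down from m=48:
  N(48)=1, N(47)=1, N(46)=2, N(45)=3, N(44)=5, N(43)=8, N(42)=13, N(41)=21, N(40)=34, N(39)=55, N(38)=89, N(37)=144, N(36)=233, N(35)=377, N(34)=610, N(33)=987, N(32)=1597, N(31)=2584, N(30)=4181, N(29)=6765, N(28)=10946, N(27)=17711, N(26)=28657, N(25)=46368, N(24)=75025, N(23)=121393, N(22)=196418, N(21)=317811
N(21) = 317811


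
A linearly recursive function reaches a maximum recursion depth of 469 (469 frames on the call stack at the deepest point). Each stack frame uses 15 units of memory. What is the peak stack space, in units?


Maximum recursion depth = 469 frames
Memory per frame = 15 units
Total stack space = depth * frame_size
= 469 * 15 = 7035


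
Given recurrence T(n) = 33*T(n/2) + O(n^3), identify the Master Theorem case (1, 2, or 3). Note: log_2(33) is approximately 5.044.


Master Theorem parameters: a=33, b=2, c=3
log_b(a) = 5.044
Compare b^c with a: 2^3 = 8 < 33, so c < log_b(a).
Comparing c=3 vs log_b(a)=5.044:
3 < 5.044 => Case 1
Result: T(n) = O(n^(log_2 33)) ~ O(n^5.044)
Master Theorem case = 1


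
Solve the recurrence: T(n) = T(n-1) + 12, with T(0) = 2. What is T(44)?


Unrolling the recurrence:
T(44) = T(43) + 12
       = T(42) + 12 + 12
       = T(41) + 12*3
       ...
       = T(0) + 12*44
       = 2 + 528 = 530


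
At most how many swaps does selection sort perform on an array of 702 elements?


Each of the 701 passes places one element in its final position.
Pass 1: swap minimum into position 0
Pass 2: swap minimum of remaining into position 1
...
Pass 701: last two elements, one swap
Maximum swaps = 702 - 1 = 701


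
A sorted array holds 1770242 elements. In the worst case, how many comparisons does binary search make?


Halving sequence: 1770242 -> 885121 -> 442560 -> 221280 -> 110640 -> 55320 -> 27660 -> 13830 -> 6915 -> 3457 -> 1728 -> 864 -> 432 -> 216 -> 108 -> 54 -> 27 -> 13 -> 6 -> 3 -> 1
Number of halvings = 20
Max comparisons = 20 + 1 = 21


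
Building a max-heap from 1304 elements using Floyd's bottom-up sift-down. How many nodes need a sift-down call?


In a heap of 1304 elements (0-indexed array):
  Last element index: 1303
  Parent of last element: floor((1303 - 1) / 2) = 651
  Internal nodes: indices 0 to 651
  Count = floor(1304/2) = 652


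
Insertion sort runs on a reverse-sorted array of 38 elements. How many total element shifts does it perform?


Sum of shifts = 1 + 2 + 3 + ... + 37
= 38 * 37 / 2
= 1406 / 2
= 703


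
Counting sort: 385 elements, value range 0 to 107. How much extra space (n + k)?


n = 385 (output array)
k = 108 (count array for 108 distinct values)
Extra space = 385 + 108 = 493


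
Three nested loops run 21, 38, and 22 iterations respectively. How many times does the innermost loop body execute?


Loop 1 (outermost): 21 iterations
Loop 2 (middle): 38 iterations per outer
Loop 3 (innermost): 22 iterations per middle
Total = 21 * 38 * 22 = 17556


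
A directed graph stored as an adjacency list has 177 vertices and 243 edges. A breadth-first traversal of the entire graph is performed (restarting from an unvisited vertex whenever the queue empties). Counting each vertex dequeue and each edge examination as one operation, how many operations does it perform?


A full BFS traversal dequeues each vertex once and examines each edge once.
Vertex visits: 177
Edge visits: 243
V + E = 177 + 243 = 420


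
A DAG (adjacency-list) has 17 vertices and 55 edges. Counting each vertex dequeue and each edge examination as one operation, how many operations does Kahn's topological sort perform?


V = 17 (vertex processing)
E = 55 (edge processing)
V + E = 17 + 55 = 72


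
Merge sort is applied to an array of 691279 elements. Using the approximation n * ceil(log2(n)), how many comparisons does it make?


Merge sort divides the array into halves recursively.
Number of levels = ceil(log2(691279)) = 20
At each level, approximately n = 691279 comparisons are needed for merging.
Total comparisons ~ n * ceil(log2(n)) = 691279 * 20 = 13825580


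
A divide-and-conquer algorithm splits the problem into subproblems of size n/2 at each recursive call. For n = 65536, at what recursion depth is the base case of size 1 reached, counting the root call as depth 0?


At each depth, the problem size is divided by 2:
  Depth 0: problem size = 65536
  Depth 1: problem size = 32768
  Depth 2: problem size = 16384
  Depth 3: problem size = 8192
  Depth 4: problem size = 4096
  Depth 5: problem size = 2048
  Depth 6: problem size = 1024
  Depth 7: problem size = 512
  Depth 8: problem size = 256
  Depth 9: problem size = 128
  Depth 10: problem size = 64
  Depth 11: problem size = 32
  Depth 12: problem size = 16
  Depth 13: problem size = 8
  Depth 14: problem size = 4
  Depth 15: problem size = 2
  Depth 16: problem size = 1 (base case)
The base case is reached at depth log_2(65536) = 16 (the tree has 17 levels counting depth 0, but the depth asked for is 16).
Recursion depth = 16


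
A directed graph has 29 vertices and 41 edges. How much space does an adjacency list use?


Adjacency list: one list head per vertex + one entry per edge
Vertex heads: 29
Edge entries: 41
Total = 29 + 41 = 70


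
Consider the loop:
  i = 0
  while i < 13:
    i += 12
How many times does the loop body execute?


Starting at i = 0, each iteration adds 12.
Iterations until i >= 13:
  Iteration 1: i = 0 -> i = 12
  Iteration 2: i = 12 -> i = 24
Total iterations = ceil(13/12) = 2


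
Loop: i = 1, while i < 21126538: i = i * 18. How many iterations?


i multiplies by 18 each step:
i = 1 -> 18 -> 324 -> 5832 -> 104976 -> 1889568 -> 34012224 (stop)
Iterations = ceil(log_18(21126538)) = 6


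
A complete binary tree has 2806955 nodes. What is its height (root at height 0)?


In a complete binary tree, level k holds nodes 2^k .. 2^(k+1)-1 (1-indexed).
Height = floor(log2(n)) = floor(log2(2806955)) = 21
Check: 2^21 = 2097152 <= 2806955 < 4194304 = 2^22


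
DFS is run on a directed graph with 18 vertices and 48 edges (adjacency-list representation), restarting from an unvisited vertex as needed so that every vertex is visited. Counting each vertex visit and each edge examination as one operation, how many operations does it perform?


A full DFS traversal processes each vertex exactly once (push/pop on stack).
Each directed edge is examined once.
V = 18, E = 48
V + E = 66


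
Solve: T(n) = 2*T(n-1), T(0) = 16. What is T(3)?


Unrolling:
T(3) = 2*T(2) = 2^2*T(1) = ... = 2^3*T(0)
= 2^3 * 16
= 8 * 16 = 128


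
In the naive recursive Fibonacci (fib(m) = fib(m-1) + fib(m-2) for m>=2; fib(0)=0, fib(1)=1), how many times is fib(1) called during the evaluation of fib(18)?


Let N(m) = number of times fib(m) is called while evaluating fib(18).
N(18) = 1 (the initial call).
N(17) = 1 (only fib(18) calls it).
For 1 <= m <= 16: fib(m) is called by fib(m+1) and fib(m+2), so
  N(m) = N(m+1) + N(m+2).
fib(0) is called only by fib(2), so N(0) = N(2).
Walk down from m=18:
  N(18)=1, N(17)=1, N(16)=2, N(15)=3, N(14)=5, N(13)=8, N(12)=13, N(11)=21, N(10)=34, N(9)=55, N(8)=89, N(7)=144, N(6)=233, N(5)=377, N(4)=610, N(3)=987, N(2)=1597, N(1)=2584
N(1) = 2584


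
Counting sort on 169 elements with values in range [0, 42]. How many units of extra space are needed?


Output array size: 169 (to store sorted result)
Count array size: 43 (one slot per possible value, range 0 to 42)
Total extra space = 169 + 43 = 212


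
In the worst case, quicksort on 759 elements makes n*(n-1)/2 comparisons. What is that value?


Sum of comparisons per partition:
758 + 757 + ... + 1 + 0
= 759 * (759 - 1) / 2
= 759 * 758 / 2
= 287661


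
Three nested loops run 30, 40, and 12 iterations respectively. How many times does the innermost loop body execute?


Loop 1 (outermost): 30 iterations
Loop 2 (middle): 40 iterations per outer
Loop 3 (innermost): 12 iterations per middle
Total = 30 * 40 * 12 = 14400


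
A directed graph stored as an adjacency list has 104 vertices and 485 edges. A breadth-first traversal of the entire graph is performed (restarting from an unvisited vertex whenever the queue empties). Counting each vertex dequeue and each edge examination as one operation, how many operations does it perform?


A full BFS traversal dequeues each vertex once and examines each edge once.
Vertex visits: 104
Edge visits: 485
V + E = 104 + 485 = 589


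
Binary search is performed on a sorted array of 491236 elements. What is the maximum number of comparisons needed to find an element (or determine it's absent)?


Binary search halves the search space each comparison:
  Step 1: search space = 491236 -> 245618
  Step 2: search space = 245618 -> 122809
  Step 3: search space = 122809 -> 61404
  Step 4: search space = 61404 -> 30702
  Step 5: search space = 30702 -> 15351
  Step 6: search space = 15351 -> 7675
  Step 7: search space = 7675 -> 3837
  Step 8: search space = 3837 -> 1918
  Step 9: search space = 1918 -> 959
  Step 10: search space = 959 -> 479
  Step 11: search space = 479 -> 239
  Step 12: search space = 239 -> 119
  Step 13: search space = 119 -> 59
  Step 14: search space = 59 -> 29
  Step 15: search space = 29 -> 14
  Step 16: search space = 14 -> 7
  Step 17: search space = 7 -> 3
  Step 18: search space = 3 -> 1
  Step 19: search space = 1 (final check)
Maximum comparisons = floor(log2(491236)) + 1 = 18 + 1 = 19


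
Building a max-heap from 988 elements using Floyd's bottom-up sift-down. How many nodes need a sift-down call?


In a heap of 988 elements (0-indexed array):
  Last element index: 987
  Parent of last element: floor((987 - 1) / 2) = 493
  Internal nodes: indices 0 to 493
  Count = floor(988/2) = 494


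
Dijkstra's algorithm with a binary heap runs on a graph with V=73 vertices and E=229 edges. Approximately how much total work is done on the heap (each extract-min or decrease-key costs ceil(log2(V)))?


Dijkstra with a binary heap: each vertex is extracted once, each edge may relax once.
Each heap operation costs O(log V).
V + E = 73 + 229 = 302
ceil(log2(73)) = 7 (since 2^6 = 64 < 73 <= 128 = 2^7)
Total heap work = (V+E) * ceil(log2(V)) = 302 * 7 = 2114


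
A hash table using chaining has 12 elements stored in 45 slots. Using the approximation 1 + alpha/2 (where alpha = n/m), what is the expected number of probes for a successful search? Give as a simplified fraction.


Load factor alpha = n/m = 12/45
Expected probes = 1 + alpha/2 = 1 + 12/(2*45)
= 1 + 12/90
= 90/90 + 12/90
= 102/90
Simplify: 17/15


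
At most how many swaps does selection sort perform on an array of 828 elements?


Each of the 827 passes places one element in its final position.
Pass 1: swap minimum into position 0
Pass 2: swap minimum of remaining into position 1
...
Pass 827: last two elements, one swap
Maximum swaps = 828 - 1 = 827


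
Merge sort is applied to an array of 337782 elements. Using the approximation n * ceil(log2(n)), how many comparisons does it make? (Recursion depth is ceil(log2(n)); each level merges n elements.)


Merge sort divides the array into halves recursively.
Number of levels = ceil(log2(337782)) = 19
At each level, approximately n = 337782 comparisons are needed for merging.
Total comparisons ~ n * ceil(log2(n)) = 337782 * 19 = 6417858


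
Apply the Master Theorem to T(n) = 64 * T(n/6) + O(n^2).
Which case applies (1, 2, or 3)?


The Master Theorem: T(n) = a*T(n/b) + O(n^c)
  a = 64, b = 6, c = 2
log_b(a) = log_6(64) ~ 2.321
Compare b^c with a: 6^2 = 36 < 64, so c < log_b(a).
Since c < log_b(a), Case 1 applies.
T(n) = O(n^(log_6 64)) ~ O(n^2.321)
Master Theorem case = 1


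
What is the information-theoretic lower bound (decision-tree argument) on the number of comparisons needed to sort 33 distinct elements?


A binary decision tree of height h has at most 2^h leaves and needs at least n! of them, so h >= ceil(log2(n!)).
33! is far too large to multiply out, so use Stirling's series:
  ln(n!) ~ n ln n - n + (1/2) ln(2 pi n) + 1/(12n)  (error below 1/(360 n^3), negligible here)
  ln(33) = 3.4965076
  n ln n = 33 * 3.4965076 = 115.3848
  (1/2) ln(2 pi * 33) = (1/2) ln(207.3451) = 2.6672
  1/(12*33) = 0.0025
  ln(33!) ~ 115.3848 - 33 + 2.6672 + 0.0025 = 85.0545
Convert to base 2: log2(33!) = 85.0545 / ln 2 = 85.0545 / 0.69314718 = 122.7077
ceil(122.7077) = 123


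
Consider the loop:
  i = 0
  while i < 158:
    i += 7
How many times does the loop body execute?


Starting at i = 0, each iteration adds 7.
Iterations until i >= 158:
  Iteration 1: i = 0 -> i = 7
  Iteration 2: i = 7 -> i = 14
  Iteration 3: i = 14 -> i = 21
  Iteration 4: i = 21 -> i = 28
  Iteration 5: i = 28 -> i = 35
  Iteration 6: i = 35 -> i = 42
  Iteration 7: i = 42 -> i = 49
  Iteration 8: i = 49 -> i = 56
  ... continuing ...
Total iterations = ceil(158/7) = 23


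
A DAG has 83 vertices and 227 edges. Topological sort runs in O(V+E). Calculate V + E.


V = 83 (vertex processing)
E = 227 (edge processing)
V + E = 83 + 227 = 310


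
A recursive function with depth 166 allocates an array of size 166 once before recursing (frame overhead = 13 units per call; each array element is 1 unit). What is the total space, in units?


Array allocation: 166 units (allocated once)
Stack frames: 166 deep * 13 per frame = 2158 units
Total = 166 + 2158 = 2324


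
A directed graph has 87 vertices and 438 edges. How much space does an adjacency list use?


Adjacency list: one list head per vertex + one entry per edge
Vertex heads: 87
Edge entries: 438
Total = 87 + 438 = 525


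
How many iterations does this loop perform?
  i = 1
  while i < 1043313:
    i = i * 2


The loop variable doubles each iteration:
i = 1 -> 2 -> 4 -> 8 -> 16 -> 32 -> 64 -> 128 -> 256 -> 512 -> 1024 -> 2048 -> 4096 -> 8192 -> 16384 -> 32768 -> 65536 -> 131072 -> 262144 -> 524288 -> 1048576 (stop, 1048576 >= 1043313)
Number of doublings = ceil(log2(1043313)) = 20


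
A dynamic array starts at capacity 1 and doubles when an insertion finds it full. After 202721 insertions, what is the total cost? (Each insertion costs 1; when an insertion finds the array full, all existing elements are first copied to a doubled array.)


Insertion cost: 202721 (one per element)
Resizes occur just before inserting elements 2, 3, 5, 9, ...
Elements copied at each resize: 1 + 2 + 4 + 8 + 16 + 32 + 64 + 128 + 256 + 512 + 1024 + 2048 + 4096 + 8192 + 16384 + 32768 + 65536 + 131072
Sum of copies = 262143 (geometric series: 2^k - 1)
Total = 202721 + 262143 = 464864


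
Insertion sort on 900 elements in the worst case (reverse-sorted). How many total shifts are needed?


In the worst case (reverse-sorted), each element shifts past all previous:
  Element 1: 1 shifts
  Element 2: 2 shifts
  Element 3: 3 shifts
  Element 4: 4 shifts
  Element 5: 5 shifts
  ...
  Element 899: 899 shifts
Total = 1 + 2 + ... + 899
= 900*(900-1)/2 = 404550


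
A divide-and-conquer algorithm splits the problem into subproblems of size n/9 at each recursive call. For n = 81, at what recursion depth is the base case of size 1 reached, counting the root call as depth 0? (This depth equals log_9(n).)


At each depth, the problem size is divided by 9:
  Depth 0: problem size = 81
  Depth 1: problem size = 9
  Depth 2: problem size = 1 (base case)
The base case is reached at depth log_9(81) = 2 (the tree has 3 levels counting depth 0, but the depth asked for is 2).
Recursion depth = 2


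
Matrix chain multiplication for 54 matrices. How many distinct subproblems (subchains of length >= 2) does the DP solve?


Subproblems are indexed by (i, j) where i < j.
Number of such pairs = n*(n-1)/2
= 54 * 53 / 2
= 1431


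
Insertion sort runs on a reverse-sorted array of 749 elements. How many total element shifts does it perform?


Sum of shifts = 1 + 2 + 3 + ... + 748
= 749 * 748 / 2
= 560252 / 2
= 280126


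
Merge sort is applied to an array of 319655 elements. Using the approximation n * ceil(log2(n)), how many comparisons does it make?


Merge sort divides the array into halves recursively.
Number of levels = ceil(log2(319655)) = 19
At each level, approximately n = 319655 comparisons are needed for merging.
Total comparisons ~ n * ceil(log2(n)) = 319655 * 19 = 6073445


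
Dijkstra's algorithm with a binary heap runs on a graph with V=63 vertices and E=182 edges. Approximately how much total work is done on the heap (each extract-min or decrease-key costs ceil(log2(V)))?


Dijkstra with a binary heap: each vertex is extracted once, each edge may relax once.
Each heap operation costs O(log V).
V + E = 63 + 182 = 245
ceil(log2(63)) = 6 (since 2^5 = 32 < 63 <= 64 = 2^6)
Total heap work = (V+E) * ceil(log2(V)) = 245 * 6 = 1470


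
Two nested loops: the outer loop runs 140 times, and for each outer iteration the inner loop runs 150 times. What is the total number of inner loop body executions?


Outer loop: 140 iterations
Inner loop: 150 iterations per outer iteration
Total = 140 * 150 = 21000


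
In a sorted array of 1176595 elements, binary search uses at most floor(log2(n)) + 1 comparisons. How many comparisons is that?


Halving sequence: 1176595 -> 588297 -> 294148 -> 147074 -> 73537 -> 36768 -> 18384 -> 9192 -> 4596 -> 2298 -> 1149 -> 574 -> 287 -> 143 -> 71 -> 35 -> 17 -> 8 -> 4 -> 2 -> 1
Number of halvings = 20
Max comparisons = 20 + 1 = 21


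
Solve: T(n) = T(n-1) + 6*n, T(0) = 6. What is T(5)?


Expanding the recurrence:
T(5) = T(4) + 6*5
       = T(3) + 6*4 + 6*5
       ...
       = T(0) + 6*(1 + 2 + ... + 5)
       = 6 + 6 * 5*6/2
       = 6 + 6 * 15
       = 6 + 90 = 96


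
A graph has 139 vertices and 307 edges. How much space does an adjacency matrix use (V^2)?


Adjacency matrix: V x V grid of entries
Space = V^2 = 139^2 = 139 * 139 = 19321


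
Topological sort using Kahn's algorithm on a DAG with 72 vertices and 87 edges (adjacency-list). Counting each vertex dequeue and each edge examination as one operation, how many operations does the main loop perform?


Kahn's algorithm:
  1. Compute in-degrees: O(V + E)
  2. Process queue: each vertex dequeued once (O(V))
     each edge examined once (O(E))
Total = V + E = 72 + 87 = 159


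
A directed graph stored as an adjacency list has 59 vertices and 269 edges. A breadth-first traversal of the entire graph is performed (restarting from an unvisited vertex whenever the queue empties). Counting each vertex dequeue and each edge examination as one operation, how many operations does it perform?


A full BFS traversal dequeues each vertex once and examines each edge once.
Vertex visits: 59
Edge visits: 269
V + E = 59 + 269 = 328


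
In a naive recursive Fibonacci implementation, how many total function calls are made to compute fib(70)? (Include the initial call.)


Let C(m) = total calls to evaluate fib(m). Then C(0)=C(1)=1, and
C(m) = 1 + C(m-1) + C(m-2) for m >= 2.
Build the table (each entry = 1 + previous two):
  C(0) = 1
  C(1) = 1
  C(2) = 1 + 1 + 1 = 3
  C(3) = 1 + 3 + 1 = 5
  C(4) = 1 + 5 + 3 = 9
  C(5) = 1 + 9 + 5 = 15
  C(6) = 1 + 15 + 9 = 25
  C(7) = 1 + 25 + 15 = 41
  C(8) = 1 + 41 + 25 = 67
  C(9) = 1 + 67 + 41 = 109
  C(10) = 1 + 109 + 67 = 177
  C(11) = 1 + 177 + 109 = 287
  C(12) = 1 + 287 + 177 = 465
  C(13) = 1 + 465 + 287 = 753
  C(14) = 1 + 753 + 465 = 1219
  C(15) = 1 + 1219 + 753 = 1973
  C(16) = 1 + 1973 + 1219 = 3193
  C(17) = 1 + 3193 + 1973 = 5167
  C(18) = 1 + 5167 + 3193 = 8361
  C(19) = 1 + 8361 + 5167 = 13529
  C(20) = 1 + 13529 + 8361 = 21891
  C(21) = 1 + 21891 + 13529 = 35421
  C(22) = 1 + 35421 + 21891 = 57313
  C(23) = 1 + 57313 + 35421 = 92735
  C(24) = 1 + 92735 + 57313 = 150049
  C(25) = 1 + 150049 + 92735 = 242785
  C(26) = 1 + 242785 + 150049 = 392835
  C(27) = 1 + 392835 + 242785 = 635621
  C(28) = 1 + 635621 + 392835 = 1028457
  C(29) = 1 + 1028457 + 635621 = 1664079
  C(30) = 1 + 1664079 + 1028457 = 2692537
  C(31) = 1 + 2692537 + 1664079 = 4356617
  C(32) = 1 + 4356617 + 2692537 = 7049155
  C(33) = 1 + 7049155 + 4356617 = 11405773
  C(34) = 1 + 11405773 + 7049155 = 18454929
  C(35) = 1 + 18454929 + 11405773 = 29860703
  C(36) = 1 + 29860703 + 18454929 = 48315633
  C(37) = 1 + 48315633 + 29860703 = 78176337
  C(38) = 1 + 78176337 + 48315633 = 126491971
  C(39) = 1 + 126491971 + 78176337 = 204668309
  C(40) = 1 + 204668309 + 126491971 = 331160281
  C(41) = 1 + 331160281 + 204668309 = 535828591
  C(42) = 1 + 535828591 + 331160281 = 866988873
  C(43) = 1 + 866988873 + 535828591 = 1402817465
  C(44) = 1 + 1402817465 + 866988873 = 2269806339
  C(45) = 1 + 2269806339 + 1402817465 = 3672623805
  C(46) = 1 + 3672623805 + 2269806339 = 5942430145
  C(47) = 1 + 5942430145 + 3672623805 = 9615053951
  C(48) = 1 + 9615053951 + 5942430145 = 15557484097
  C(49) = 1 + 15557484097 + 9615053951 = 25172538049
  C(50) = 1 + 25172538049 + 15557484097 = 40730022147
  C(51) = 1 + 40730022147 + 25172538049 = 65902560197
  C(52) = 1 + 65902560197 + 40730022147 = 106632582345
  C(53) = 1 + 106632582345 + 65902560197 = 172535142543
  C(54) = 1 + 172535142543 + 106632582345 = 279167724889
  C(55) = 1 + 279167724889 + 172535142543 = 451702867433
  C(56) = 1 + 451702867433 + 279167724889 = 730870592323
  C(57) = 1 + 730870592323 + 451702867433 = 1182573459757
  C(58) = 1 + 1182573459757 + 730870592323 = 1913444052081
  C(59) = 1 + 1913444052081 + 1182573459757 = 3096017511839
  C(60) = 1 + 3096017511839 + 1913444052081 = 5009461563921
  C(61) = 1 + 5009461563921 + 3096017511839 = 8105479075761
  C(62) = 1 + 8105479075761 + 5009461563921 = 13114940639683
  C(63) = 1 + 13114940639683 + 8105479075761 = 21220419715445
  C(64) = 1 + 21220419715445 + 13114940639683 = 34335360355129
  C(65) = 1 + 34335360355129 + 21220419715445 = 55555780070575
  C(66) = 1 + 55555780070575 + 34335360355129 = 89891140425705
  C(67) = 1 + 89891140425705 + 55555780070575 = 145446920496281
  C(68) = 1 + 145446920496281 + 89891140425705 = 235338060921987
  C(69) = 1 + 235338060921987 + 145446920496281 = 380784981418269
  C(70) = 1 + 380784981418269 + 235338060921987 = 616123042340257
Total calls for fib(70) = 616123042340257
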